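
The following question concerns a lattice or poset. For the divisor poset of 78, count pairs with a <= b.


The order relation is {(a,b) : a <= b}, reflexive so it includes (a,a).
Examples: (1,1), (1,13), (1,2), (1,26), (1,3), ...
Total ordered pairs: 27


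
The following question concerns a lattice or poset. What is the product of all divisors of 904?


Divisors of 904: [1, 2, 4, 8, 113, 226, 452, 904]
Product = n^(d(n)/2) = 904^(8/2)
Product = 667841990656


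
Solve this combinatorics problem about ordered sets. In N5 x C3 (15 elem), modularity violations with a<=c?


Modular law: if a <= c then a v (b ^ c) = (a v b) ^ c.
Check all triples (a,b,c) with a <= c among 15 elements.
  e.g. a=(a,0), b=(c,0), c=(b,0): lhs=(a,0) != rhs=(b,0)
  e.g. a=(a,0), b=(c,1), c=(b,0): lhs=(a,0) != rhs=(b,0)
Total violating triples: 18


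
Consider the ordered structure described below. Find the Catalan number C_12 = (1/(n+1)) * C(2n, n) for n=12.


C(n) = C(2n, n) / (n+1).
C(24, 12) = 2704156
C(12) = 2704156 / 13 = 208012


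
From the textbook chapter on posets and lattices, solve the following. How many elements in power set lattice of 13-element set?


Power set = 2^n.
2^13 = 8192


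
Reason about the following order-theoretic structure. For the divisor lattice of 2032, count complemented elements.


An element a is complemented if some b has a meet b = bottom, a join b = top.
a is complemented iff gcd(a, n/a)=1, i.e. a is a unitary divisor of 2032.
Complemented elements: 1, 16, 127, 2032
Count: 4


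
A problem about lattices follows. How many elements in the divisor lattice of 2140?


Divisors of 2140: [1, 2, 4, 5, 10, 20, 107, 214, 428, 535, 1070, 2140]
Count: 12


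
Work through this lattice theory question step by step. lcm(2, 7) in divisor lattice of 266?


Join=lcm.
gcd(2,7)=1
lcm=14


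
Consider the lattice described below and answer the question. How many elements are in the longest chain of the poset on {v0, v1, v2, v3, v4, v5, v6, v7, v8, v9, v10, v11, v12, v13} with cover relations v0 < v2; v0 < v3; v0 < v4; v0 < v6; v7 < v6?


A chain is a totally ordered subset; we count the number of elements in a maximum chain.
Compute, for each element x, the size of the longest chain ending at x:
  v0: 1
  v1: 1
  v5: 1
  v7: 1
  v8: 1
  v9: 1
  ...
A maximum chain: v0 < v2
Number of elements in the longest chain: 2


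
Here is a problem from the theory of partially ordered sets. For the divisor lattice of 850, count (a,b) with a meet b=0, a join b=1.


Complement pair (a,b): a meet b = bottom, a join b = top.
Here: gcd(a,b)=1 and lcm(a,b)=850, i.e. a*b=850 with a,b coprime.
Pairs found: (1,850), (2,425), (17,50), (25,34), ... (4 more)
Total ordered pairs: 8


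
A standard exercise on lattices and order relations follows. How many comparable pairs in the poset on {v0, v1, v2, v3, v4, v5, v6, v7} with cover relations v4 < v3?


A comparable pair {a,b} has a < b or b < a in the order.
Count unordered pairs where one element is strictly below the other.
Examples: {v3,v4}
Total comparable pairs: 1


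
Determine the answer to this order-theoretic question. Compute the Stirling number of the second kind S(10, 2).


S(n,k) = k*S(n-1,k) + S(n-1,k-1).
S(9,2) = 255, S(9,1) = 1
S(10,2) = 2*255 + 1 = 510 + 1
S(10,2) = 511


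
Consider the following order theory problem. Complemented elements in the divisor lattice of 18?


An element a is complemented if some b has a meet b = bottom, a join b = top.
a is complemented iff gcd(a, n/a)=1, i.e. a is a unitary divisor of 18.
Complemented elements: 1, 2, 9, 18
Count: 4


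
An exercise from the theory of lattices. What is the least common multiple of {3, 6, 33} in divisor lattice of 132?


In a divisor lattice, join = lcm (least common multiple).
Compute lcm iteratively: start with first element, then lcm(current, next).
Elements: [3, 6, 33]
lcm(3,6) = 6
lcm(6,33) = 66
Final lcm = 66


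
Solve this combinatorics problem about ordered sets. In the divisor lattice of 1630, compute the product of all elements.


Divisors of 1630: [1, 2, 5, 10, 163, 326, 815, 1630]
Product = n^(d(n)/2) = 1630^(8/2)
Product = 7059117610000


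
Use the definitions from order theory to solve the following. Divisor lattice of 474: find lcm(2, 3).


In a divisor lattice, join = lcm (least common multiple).
gcd(2,3) = 1
lcm(2,3) = 2*3/gcd = 6/1 = 6


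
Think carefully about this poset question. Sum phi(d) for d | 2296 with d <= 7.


Divisors of 2296 up to 7: [1, 2, 4, 7]
phi values: [1, 1, 2, 6]
Sum = 10


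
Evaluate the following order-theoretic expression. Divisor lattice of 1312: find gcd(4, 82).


In a divisor lattice, meet = gcd (greatest common divisor).
By Euclidean algorithm or factoring: gcd(4,82) = 2


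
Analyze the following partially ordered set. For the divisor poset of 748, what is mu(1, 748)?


In a divisor lattice, mu(a,b) = mu(b/a) where mu is the classical Mobius function.
b/a = 748/1 = 748
Prime factorization of 748: primes [2, 11, 17]
748 is not squarefree, so mu(748) = 0


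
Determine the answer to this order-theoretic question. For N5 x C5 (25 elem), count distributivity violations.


Distributive law: a ^ (b v c) = (a ^ b) v (a ^ c).
Check all 25^3 = 15625 ordered triples (a,b,c).
  e.g. a=(b,0), b=(a,0), c=(c,0): lhs=(b,0) != rhs=(a,0)
  e.g. a=(b,0), b=(a,0), c=(c,1): lhs=(b,0) != rhs=(a,0)
Total violating triples: 250


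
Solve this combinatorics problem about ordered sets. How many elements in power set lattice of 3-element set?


Power set = 2^n.
2^3 = 8


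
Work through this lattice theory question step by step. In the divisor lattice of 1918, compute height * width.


Height = length of longest chain minus 1; width = size of largest antichain.
A maximum chain: 1 | 137 | 959 | 1918  (height 3).
A maximum antichain: {2, 7, 137}  (width 3).
Product = 3 * 3 = 9


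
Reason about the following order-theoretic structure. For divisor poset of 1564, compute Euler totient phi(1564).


phi(n) = n * prod_{p|n} (1 - 1/p).
Prime divisors of 1564: [2, 17, 23]
phi(1564) = 1564 * (1 - 1/2) * (1 - 1/17) * (1 - 1/23)
phi(1564) = 704


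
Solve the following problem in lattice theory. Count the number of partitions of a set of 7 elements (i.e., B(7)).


B(n) = number of set partitions of an n-element set.
B(n) satisfies the recurrence: B(n+1) = sum_k C(n,k)*B(k).
B(7) = 877


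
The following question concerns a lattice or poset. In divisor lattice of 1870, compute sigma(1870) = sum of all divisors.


sigma(n) = sum of divisors.
Divisors of 1870: [1, 2, 5, 10, 11, 17, 22, 34, 55, 85, 110, 170, 187, 374, 935, 1870]
Sum = 3888


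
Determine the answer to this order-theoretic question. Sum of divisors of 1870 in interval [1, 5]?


Interval [1,5] in divisors of 1870: [1, 5]
Sum = 6


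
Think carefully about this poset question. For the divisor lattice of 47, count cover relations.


A cover relation a -< b holds when a < b with no c strictly between.
Cover relations:
  1 -< 47
Total: 1


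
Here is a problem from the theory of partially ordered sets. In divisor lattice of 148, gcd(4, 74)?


Meet=gcd.
gcd(4,74)=2


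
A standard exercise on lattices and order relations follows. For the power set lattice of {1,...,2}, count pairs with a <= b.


The order relation is {(a,b) : a <= b}, reflexive so it includes (a,a).
Examples: ({},{}), ({},{1,2}), ({},{1}), ({},{2}), ({1,2},{1,2}), ...
Total ordered pairs: 9


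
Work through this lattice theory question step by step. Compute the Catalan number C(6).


C(n) = C(2n, n) / (n+1).
C(12, 6) = 924
C(6) = 924 / 7 = 132


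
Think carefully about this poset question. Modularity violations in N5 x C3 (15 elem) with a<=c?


Modular law: if a <= c then a v (b ^ c) = (a v b) ^ c.
Check all triples (a,b,c) with a <= c among 15 elements.
  e.g. a=(a,0), b=(c,0), c=(b,0): lhs=(a,0) != rhs=(b,0)
  e.g. a=(a,0), b=(c,1), c=(b,0): lhs=(a,0) != rhs=(b,0)
Total violating triples: 18


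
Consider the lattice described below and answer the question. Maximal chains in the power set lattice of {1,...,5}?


A maximal chain goes from the minimum element to a maximal element via cover relations.
Counting all min-to-max paths in the cover graph.
Total maximal chains: 120


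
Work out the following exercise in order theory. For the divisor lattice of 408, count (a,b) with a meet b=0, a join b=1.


Complement pair (a,b): a meet b = bottom, a join b = top.
Here: gcd(a,b)=1 and lcm(a,b)=408, i.e. a*b=408 with a,b coprime.
Pairs found: (1,408), (3,136), (8,51), (17,24), ... (4 more)
Total ordered pairs: 8


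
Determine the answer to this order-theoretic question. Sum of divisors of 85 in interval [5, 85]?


Interval [5,85] in divisors of 85: [5, 85]
Sum = 90


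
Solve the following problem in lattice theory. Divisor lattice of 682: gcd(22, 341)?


Meet=gcd.
gcd(22,341)=11


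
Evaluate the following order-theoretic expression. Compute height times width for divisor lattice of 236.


Height = length of longest chain minus 1; width = size of largest antichain.
A maximum chain: 1 | 59 | 118 | 236  (height 3).
A maximum antichain: {2, 59}  (width 2).
Product = 3 * 2 = 6


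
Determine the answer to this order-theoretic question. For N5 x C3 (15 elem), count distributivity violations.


Distributive law: a ^ (b v c) = (a ^ b) v (a ^ c).
Check all 15^3 = 3375 ordered triples (a,b,c).
  e.g. a=(b,0), b=(a,0), c=(c,0): lhs=(b,0) != rhs=(a,0)
  e.g. a=(b,0), b=(a,0), c=(c,1): lhs=(b,0) != rhs=(a,0)
Total violating triples: 54


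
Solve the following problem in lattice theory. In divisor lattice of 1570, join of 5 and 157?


In a divisor lattice, join = lcm (least common multiple).
gcd(5,157) = 1
lcm(5,157) = 5*157/gcd = 785/1 = 785


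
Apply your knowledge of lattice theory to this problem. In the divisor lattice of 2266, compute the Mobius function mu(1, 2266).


In a divisor lattice, mu(a,b) = mu(b/a) where mu is the classical Mobius function.
b/a = 2266/1 = 2266
Prime factorization of 2266: primes [2, 11, 103]
2266 is squarefree with 3 prime factor(s), so mu(2266) = (-1)^3 = -1


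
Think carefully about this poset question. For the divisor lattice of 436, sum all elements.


sigma(n) = sum of divisors.
Divisors of 436: [1, 2, 4, 109, 218, 436]
Sum = 770


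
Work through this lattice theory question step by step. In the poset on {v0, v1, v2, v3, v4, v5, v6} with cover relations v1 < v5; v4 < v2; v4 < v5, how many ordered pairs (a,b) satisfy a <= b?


The order relation is {(a,b) : a <= b}, reflexive so it includes (a,a).
Examples: (v0,v0), (v1,v1), (v1,v5), (v2,v2), (v3,v3), ...
Total ordered pairs: 10


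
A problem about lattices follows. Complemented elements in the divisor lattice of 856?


An element a is complemented if some b has a meet b = bottom, a join b = top.
a is complemented iff gcd(a, n/a)=1, i.e. a is a unitary divisor of 856.
Complemented elements: 1, 8, 107, 856
Count: 4


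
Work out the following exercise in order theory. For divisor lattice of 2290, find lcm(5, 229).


In a divisor lattice, join = lcm (least common multiple).
Compute lcm iteratively: start with first element, then lcm(current, next).
Elements: [5, 229]
lcm(5,229) = 1145
Final lcm = 1145


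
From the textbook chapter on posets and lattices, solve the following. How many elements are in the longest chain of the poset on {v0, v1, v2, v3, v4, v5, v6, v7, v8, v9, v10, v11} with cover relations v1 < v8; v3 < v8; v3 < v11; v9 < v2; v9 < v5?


A chain is a totally ordered subset; we count the number of elements in a maximum chain.
Compute, for each element x, the size of the longest chain ending at x:
  v0: 1
  v1: 1
  v3: 1
  v4: 1
  v6: 1
  v7: 1
  ...
A maximum chain: v9 < v2
Number of elements in the longest chain: 2


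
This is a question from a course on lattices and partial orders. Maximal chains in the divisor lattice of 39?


A maximal chain goes from the minimum element to a maximal element via cover relations.
Counting all min-to-max paths in the cover graph.
Total maximal chains: 2


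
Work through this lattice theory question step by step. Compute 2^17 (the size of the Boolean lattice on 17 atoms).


Power set = 2^n.
2^17 = 131072


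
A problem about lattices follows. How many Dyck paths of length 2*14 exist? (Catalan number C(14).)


C(n) = C(2n, n) / (n+1).
C(28, 14) = 40116600
C(14) = 40116600 / 15 = 2674440


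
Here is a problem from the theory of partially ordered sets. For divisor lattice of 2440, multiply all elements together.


Divisors of 2440: [1, 2, 4, 5, 8, 10, 20, 40, 61, 122, 244, 305, 488, 610, 1220, 2440]
Product = n^(d(n)/2) = 2440^(16/2)
Product = 1256373046458980761600000000


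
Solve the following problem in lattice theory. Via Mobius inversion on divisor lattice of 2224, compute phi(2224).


phi(n) = n * prod_{p|n} (1 - 1/p).
Prime divisors of 2224: [2, 139]
phi(2224) = 2224 * (1 - 1/2) * (1 - 1/139)
phi(2224) = 1104


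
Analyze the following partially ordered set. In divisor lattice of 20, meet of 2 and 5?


In a divisor lattice, meet = gcd (greatest common divisor).
By Euclidean algorithm or factoring: gcd(2,5) = 1


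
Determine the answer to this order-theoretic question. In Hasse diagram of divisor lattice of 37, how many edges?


A cover relation a -< b holds when a < b with no c strictly between.
Cover relations:
  1 -< 37
Total: 1


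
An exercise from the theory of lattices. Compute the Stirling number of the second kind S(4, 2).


S(n,k) = k*S(n-1,k) + S(n-1,k-1).
S(3,2) = 3, S(3,1) = 1
S(4,2) = 2*3 + 1 = 6 + 1
S(4,2) = 7


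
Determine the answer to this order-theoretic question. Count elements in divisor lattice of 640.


Divisors of 640: [1, 2, 4, 5, 8, 10, 16, 20, 32, 40, 64, 80, 128, 160, 320, 640]
Count: 16


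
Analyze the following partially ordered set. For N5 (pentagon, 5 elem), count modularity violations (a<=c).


Modular law: if a <= c then a v (b ^ c) = (a v b) ^ c.
Check all triples (a,b,c) with a <= c among 5 elements.
  e.g. a=a, b=c, c=b: lhs=a != rhs=b
Total violating triples: 1


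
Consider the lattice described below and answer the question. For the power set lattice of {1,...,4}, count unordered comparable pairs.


A comparable pair {a,b} has a < b or b < a in the order.
Count unordered pairs where one element is strictly below the other.
Examples: {{},{1}}, {{},{2}}, {{},{3}}, {{},{4}}, ...
Total comparable pairs: 65


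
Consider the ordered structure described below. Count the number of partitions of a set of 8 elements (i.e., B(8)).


B(n) = number of set partitions of an n-element set.
B(n) satisfies the recurrence: B(n+1) = sum_k C(n,k)*B(k).
B(8) = 4140


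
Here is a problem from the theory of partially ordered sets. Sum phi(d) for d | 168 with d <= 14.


Divisors of 168 up to 14: [1, 2, 3, 4, 6, 7, 8, 12, 14]
phi values: [1, 1, 2, 2, 2, 6, 4, 4, 6]
Sum = 28


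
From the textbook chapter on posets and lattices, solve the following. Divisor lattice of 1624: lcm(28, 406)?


Join=lcm.
gcd(28,406)=14
lcm=812


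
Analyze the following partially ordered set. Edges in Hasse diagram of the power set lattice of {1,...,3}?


A cover relation a -< b holds when a < b with no c strictly between.
Cover relations:
  {} -< {1}
  {} -< {2}
  {} -< {3}
  {1} -< {1,2}
  {1} -< {1,3}
  {2} -< {1,2}
  {2} -< {2,3}
  {3} -< {1,3}
  ...4 more
Total: 12


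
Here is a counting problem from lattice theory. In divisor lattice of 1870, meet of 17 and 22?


In a divisor lattice, meet = gcd (greatest common divisor).
By Euclidean algorithm or factoring: gcd(17,22) = 1


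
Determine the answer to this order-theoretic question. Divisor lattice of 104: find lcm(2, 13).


In a divisor lattice, join = lcm (least common multiple).
gcd(2,13) = 1
lcm(2,13) = 2*13/gcd = 26/1 = 26


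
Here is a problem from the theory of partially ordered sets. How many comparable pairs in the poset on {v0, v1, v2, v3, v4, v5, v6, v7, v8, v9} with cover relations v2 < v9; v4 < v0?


A comparable pair {a,b} has a < b or b < a in the order.
Count unordered pairs where one element is strictly below the other.
Examples: {v0,v4}, {v2,v9}
Total comparable pairs: 2


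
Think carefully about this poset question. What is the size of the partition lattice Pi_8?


B(n) = number of set partitions of an n-element set.
B(n) satisfies the recurrence: B(n+1) = sum_k C(n,k)*B(k).
B(8) = 4140


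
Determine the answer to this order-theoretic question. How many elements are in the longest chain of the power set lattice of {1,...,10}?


A chain is a totally ordered subset; we count the number of elements in a maximum chain.
Compute, for each element x, the size of the longest chain ending at x:
  {}: 1
  {1}: 2
  {2}: 2
  {3}: 2
  {4}: 2
  {5}: 2
  ...
A maximum chain: {} < {1} < {1,2} < {1,2,3} < {1,2,3,4} < {1,2,3,4,5} < {1,2,3,4,5,6} < {1,2,3,4,5,6,7} < {1,2,3,4,5,6,7,8} < {1,2,3,4,5,6,7,8,9} < {1,2,3,4,5,6,7,8,9,10}
Number of elements in the longest chain: 11


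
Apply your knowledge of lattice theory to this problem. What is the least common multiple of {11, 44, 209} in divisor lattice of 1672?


In a divisor lattice, join = lcm (least common multiple).
Compute lcm iteratively: start with first element, then lcm(current, next).
Elements: [11, 44, 209]
lcm(11,44) = 44
lcm(44,209) = 836
Final lcm = 836


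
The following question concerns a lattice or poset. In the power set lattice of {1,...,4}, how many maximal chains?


A maximal chain goes from the minimum element to a maximal element via cover relations.
Counting all min-to-max paths in the cover graph.
Total maximal chains: 24


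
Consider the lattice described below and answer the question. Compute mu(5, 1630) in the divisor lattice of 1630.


In a divisor lattice, mu(a,b) = mu(b/a) where mu is the classical Mobius function.
b/a = 1630/5 = 326
Prime factorization of 326: primes [2, 163]
326 is squarefree with 2 prime factor(s), so mu(326) = (-1)^2 = 1


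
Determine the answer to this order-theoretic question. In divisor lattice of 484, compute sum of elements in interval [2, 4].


Interval [2,4] in divisors of 484: [2, 4]
Sum = 6


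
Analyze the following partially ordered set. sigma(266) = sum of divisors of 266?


sigma(n) = sum of divisors.
Divisors of 266: [1, 2, 7, 14, 19, 38, 133, 266]
Sum = 480


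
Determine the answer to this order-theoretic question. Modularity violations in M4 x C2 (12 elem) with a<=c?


Modular law: if a <= c then a v (b ^ c) = (a v b) ^ c.
Check all triples (a,b,c) with a <= c among 12 elements.
This lattice is modular (diamonds M_m and their chain-products are modular).
Total violating triples: 0


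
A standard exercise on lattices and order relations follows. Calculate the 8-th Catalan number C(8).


C(n) = C(2n, n) / (n+1).
C(16, 8) = 12870
C(8) = 12870 / 9 = 1430


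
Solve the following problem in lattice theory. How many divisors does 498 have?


Divisors of 498: [1, 2, 3, 6, 83, 166, 249, 498]
Count: 8


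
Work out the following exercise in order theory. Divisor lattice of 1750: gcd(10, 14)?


Meet=gcd.
gcd(10,14)=2


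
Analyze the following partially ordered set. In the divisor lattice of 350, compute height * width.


Height = length of longest chain minus 1; width = size of largest antichain.
A maximum chain: 1 | 7 | 35 | 175 | 350  (height 4).
A maximum antichain: {10, 14, 25, 35}  (width 4).
Product = 4 * 4 = 16


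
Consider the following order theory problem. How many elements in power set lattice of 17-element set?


Power set = 2^n.
2^17 = 131072


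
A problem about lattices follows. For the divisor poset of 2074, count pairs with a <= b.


The order relation is {(a,b) : a <= b}, reflexive so it includes (a,a).
Examples: (1,1), (1,1037), (1,122), (1,17), (1,2), ...
Total ordered pairs: 27


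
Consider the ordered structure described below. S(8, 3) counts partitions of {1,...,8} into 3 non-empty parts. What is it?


S(n,k) = k*S(n-1,k) + S(n-1,k-1).
S(7,3) = 301, S(7,2) = 63
S(8,3) = 3*301 + 63 = 903 + 63
S(8,3) = 966


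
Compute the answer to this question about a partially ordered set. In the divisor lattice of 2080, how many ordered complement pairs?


Complement pair (a,b): a meet b = bottom, a join b = top.
Here: gcd(a,b)=1 and lcm(a,b)=2080, i.e. a*b=2080 with a,b coprime.
Pairs found: (1,2080), (5,416), (13,160), (32,65), ... (4 more)
Total ordered pairs: 8


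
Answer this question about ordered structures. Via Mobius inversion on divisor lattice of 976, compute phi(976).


phi(n) = n * prod_{p|n} (1 - 1/p).
Prime divisors of 976: [2, 61]
phi(976) = 976 * (1 - 1/2) * (1 - 1/61)
phi(976) = 480


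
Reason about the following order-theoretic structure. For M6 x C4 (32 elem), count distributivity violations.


Distributive law: a ^ (b v c) = (a ^ b) v (a ^ c).
Check all 32^3 = 32768 ordered triples (a,b,c).
  e.g. a=(a1,0), b=(a2,0), c=(a3,0): lhs=(a1,0) != rhs=(0,0)
  e.g. a=(a1,0), b=(a2,0), c=(a3,1): lhs=(a1,0) != rhs=(0,0)
Total violating triples: 7680


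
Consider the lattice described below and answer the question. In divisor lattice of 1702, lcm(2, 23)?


Join=lcm.
gcd(2,23)=1
lcm=46


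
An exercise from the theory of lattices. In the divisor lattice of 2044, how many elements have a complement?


An element a is complemented if some b has a meet b = bottom, a join b = top.
a is complemented iff gcd(a, n/a)=1, i.e. a is a unitary divisor of 2044.
Complemented elements: 1, 4, 7, 28, 73, 292, ... (2 more)
Count: 8


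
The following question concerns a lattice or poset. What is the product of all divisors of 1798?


Divisors of 1798: [1, 2, 29, 31, 58, 62, 899, 1798]
Product = n^(d(n)/2) = 1798^(8/2)
Product = 10451021702416


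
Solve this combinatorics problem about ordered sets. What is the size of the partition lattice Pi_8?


B(n) = number of set partitions of an n-element set.
B(n) satisfies the recurrence: B(n+1) = sum_k C(n,k)*B(k).
B(8) = 4140


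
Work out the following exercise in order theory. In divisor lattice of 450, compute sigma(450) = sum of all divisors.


sigma(n) = sum of divisors.
Divisors of 450: [1, 2, 3, 5, 6, 9, 10, 15, 18, 25, 30, 45, 50, 75, 90, 150, 225, 450]
Sum = 1209


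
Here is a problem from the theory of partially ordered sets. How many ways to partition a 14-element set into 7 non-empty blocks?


S(n,k) = k*S(n-1,k) + S(n-1,k-1).
S(13,7) = 5715424, S(13,6) = 9321312
S(14,7) = 7*5715424 + 9321312 = 40007968 + 9321312
S(14,7) = 49329280


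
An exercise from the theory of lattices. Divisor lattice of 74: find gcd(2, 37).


In a divisor lattice, meet = gcd (greatest common divisor).
By Euclidean algorithm or factoring: gcd(2,37) = 1


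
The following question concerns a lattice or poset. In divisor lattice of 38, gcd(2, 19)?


Meet=gcd.
gcd(2,19)=1


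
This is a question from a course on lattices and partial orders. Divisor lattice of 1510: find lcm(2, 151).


In a divisor lattice, join = lcm (least common multiple).
gcd(2,151) = 1
lcm(2,151) = 2*151/gcd = 302/1 = 302


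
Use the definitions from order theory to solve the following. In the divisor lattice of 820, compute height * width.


Height = length of longest chain minus 1; width = size of largest antichain.
A maximum chain: 1 | 41 | 205 | 410 | 820  (height 4).
A maximum antichain: {4, 10, 82, 205}  (width 4).
Product = 4 * 4 = 16


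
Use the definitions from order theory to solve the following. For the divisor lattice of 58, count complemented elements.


An element a is complemented if some b has a meet b = bottom, a join b = top.
a is complemented iff gcd(a, n/a)=1, i.e. a is a unitary divisor of 58.
Complemented elements: 1, 2, 29, 58
Count: 4


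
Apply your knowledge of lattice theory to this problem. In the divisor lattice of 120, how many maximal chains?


A maximal chain goes from the minimum element to a maximal element via cover relations.
Counting all min-to-max paths in the cover graph.
Total maximal chains: 20


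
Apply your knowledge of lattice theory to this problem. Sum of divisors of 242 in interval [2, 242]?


Interval [2,242] in divisors of 242: [2, 22, 242]
Sum = 266


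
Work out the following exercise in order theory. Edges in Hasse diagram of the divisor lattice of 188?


A cover relation a -< b holds when a < b with no c strictly between.
Cover relations:
  1 -< 2
  1 -< 47
  2 -< 4
  2 -< 94
  4 -< 188
  47 -< 94
  94 -< 188
Total: 7


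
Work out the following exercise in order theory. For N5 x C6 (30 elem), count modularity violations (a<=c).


Modular law: if a <= c then a v (b ^ c) = (a v b) ^ c.
Check all triples (a,b,c) with a <= c among 30 elements.
  e.g. a=(a,0), b=(c,0), c=(b,0): lhs=(a,0) != rhs=(b,0)
  e.g. a=(a,0), b=(c,1), c=(b,0): lhs=(a,0) != rhs=(b,0)
Total violating triples: 126


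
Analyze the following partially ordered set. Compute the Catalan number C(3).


C(n) = C(2n, n) / (n+1).
C(6, 3) = 20
C(3) = 20 / 4 = 5


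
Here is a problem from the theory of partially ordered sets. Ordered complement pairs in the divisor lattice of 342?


Complement pair (a,b): a meet b = bottom, a join b = top.
Here: gcd(a,b)=1 and lcm(a,b)=342, i.e. a*b=342 with a,b coprime.
Pairs found: (1,342), (2,171), (9,38), (18,19), ... (4 more)
Total ordered pairs: 8


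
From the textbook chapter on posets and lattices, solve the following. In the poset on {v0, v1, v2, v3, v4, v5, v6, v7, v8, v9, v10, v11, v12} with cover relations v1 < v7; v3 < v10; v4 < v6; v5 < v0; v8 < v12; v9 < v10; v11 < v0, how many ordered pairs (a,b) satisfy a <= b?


The order relation is {(a,b) : a <= b}, reflexive so it includes (a,a).
Examples: (v0,v0), (v1,v1), (v1,v7), (v10,v10), (v11,v0), ...
Total ordered pairs: 20


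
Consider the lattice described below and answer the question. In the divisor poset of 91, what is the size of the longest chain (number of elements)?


A chain is a totally ordered subset; we count the number of elements in a maximum chain.
Compute, for each element x, the size of the longest chain ending at x:
  1: 1
  7: 2
  13: 2
  91: 3
A maximum chain: 1 < 7 < 91
Number of elements in the longest chain: 3


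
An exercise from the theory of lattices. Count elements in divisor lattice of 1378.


Divisors of 1378: [1, 2, 13, 26, 53, 106, 689, 1378]
Count: 8


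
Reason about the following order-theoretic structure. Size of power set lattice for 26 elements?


Power set = 2^n.
2^26 = 67108864


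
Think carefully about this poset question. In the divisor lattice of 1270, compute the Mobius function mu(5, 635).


In a divisor lattice, mu(a,b) = mu(b/a) where mu is the classical Mobius function.
b/a = 635/5 = 127
Prime factorization of 127: primes [127]
127 is squarefree with 1 prime factor(s), so mu(127) = (-1)^1 = -1


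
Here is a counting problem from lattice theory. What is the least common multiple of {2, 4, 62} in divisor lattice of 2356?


In a divisor lattice, join = lcm (least common multiple).
Compute lcm iteratively: start with first element, then lcm(current, next).
Elements: [2, 4, 62]
lcm(2,4) = 4
lcm(4,62) = 124
Final lcm = 124


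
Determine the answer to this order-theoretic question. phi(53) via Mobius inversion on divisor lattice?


phi(n) = n * prod_{p|n} (1 - 1/p).
Prime divisors of 53: [53]
phi(53) = 53 * (1 - 1/53)
phi(53) = 52


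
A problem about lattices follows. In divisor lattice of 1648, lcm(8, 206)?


Join=lcm.
gcd(8,206)=2
lcm=824


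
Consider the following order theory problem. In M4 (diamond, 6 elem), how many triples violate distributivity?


Distributive law: a ^ (b v c) = (a ^ b) v (a ^ c).
Check all 6^3 = 216 ordered triples (a,b,c).
  e.g. a=a1, b=a2, c=a3: lhs=a1 != rhs=0
  e.g. a=a1, b=a2, c=a4: lhs=a1 != rhs=0
Total violating triples: 24


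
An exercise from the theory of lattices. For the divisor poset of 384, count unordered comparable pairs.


A comparable pair {a,b} has a < b or b < a in the order.
Count unordered pairs where one element is strictly below the other.
Examples: {1,2}, {1,3}, {1,4}, {1,6}, ...
Total comparable pairs: 92


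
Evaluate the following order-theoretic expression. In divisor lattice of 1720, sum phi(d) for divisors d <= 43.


Divisors of 1720 up to 43: [1, 2, 4, 5, 8, 10, 20, 40, 43]
phi values: [1, 1, 2, 4, 4, 4, 8, 16, 42]
Sum = 82


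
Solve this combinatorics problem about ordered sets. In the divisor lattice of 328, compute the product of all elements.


Divisors of 328: [1, 2, 4, 8, 41, 82, 164, 328]
Product = n^(d(n)/2) = 328^(8/2)
Product = 11574317056


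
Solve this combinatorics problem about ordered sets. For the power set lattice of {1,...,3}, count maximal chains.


A maximal chain goes from the minimum element to a maximal element via cover relations.
Counting all min-to-max paths in the cover graph.
Total maximal chains: 6


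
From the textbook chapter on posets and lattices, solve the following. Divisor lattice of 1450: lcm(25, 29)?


Join=lcm.
gcd(25,29)=1
lcm=725


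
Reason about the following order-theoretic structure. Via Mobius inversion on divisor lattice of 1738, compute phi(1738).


phi(n) = n * prod_{p|n} (1 - 1/p).
Prime divisors of 1738: [2, 11, 79]
phi(1738) = 1738 * (1 - 1/2) * (1 - 1/11) * (1 - 1/79)
phi(1738) = 780


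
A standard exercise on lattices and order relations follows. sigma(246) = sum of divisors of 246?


sigma(n) = sum of divisors.
Divisors of 246: [1, 2, 3, 6, 41, 82, 123, 246]
Sum = 504


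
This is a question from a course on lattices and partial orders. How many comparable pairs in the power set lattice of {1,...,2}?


A comparable pair {a,b} has a < b or b < a in the order.
Count unordered pairs where one element is strictly below the other.
Examples: {{},{1}}, {{},{2}}, {{},{1,2}}, {{1},{1,2}}, ...
Total comparable pairs: 5


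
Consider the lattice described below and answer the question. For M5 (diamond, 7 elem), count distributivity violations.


Distributive law: a ^ (b v c) = (a ^ b) v (a ^ c).
Check all 7^3 = 343 ordered triples (a,b,c).
  e.g. a=a1, b=a2, c=a3: lhs=a1 != rhs=0
  e.g. a=a1, b=a2, c=a4: lhs=a1 != rhs=0
Total violating triples: 60


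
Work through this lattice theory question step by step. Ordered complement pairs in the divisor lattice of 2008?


Complement pair (a,b): a meet b = bottom, a join b = top.
Here: gcd(a,b)=1 and lcm(a,b)=2008, i.e. a*b=2008 with a,b coprime.
Pairs found: (1,2008), (8,251), (251,8), (2008,1)
Total ordered pairs: 4


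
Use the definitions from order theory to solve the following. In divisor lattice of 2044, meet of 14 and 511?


In a divisor lattice, meet = gcd (greatest common divisor).
By Euclidean algorithm or factoring: gcd(14,511) = 7


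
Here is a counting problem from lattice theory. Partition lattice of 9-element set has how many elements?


B(n) = number of set partitions of an n-element set.
B(n) satisfies the recurrence: B(n+1) = sum_k C(n,k)*B(k).
B(9) = 21147


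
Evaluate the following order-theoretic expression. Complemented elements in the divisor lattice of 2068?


An element a is complemented if some b has a meet b = bottom, a join b = top.
a is complemented iff gcd(a, n/a)=1, i.e. a is a unitary divisor of 2068.
Complemented elements: 1, 4, 11, 44, 47, 188, ... (2 more)
Count: 8


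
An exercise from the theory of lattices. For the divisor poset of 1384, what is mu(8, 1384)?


In a divisor lattice, mu(a,b) = mu(b/a) where mu is the classical Mobius function.
b/a = 1384/8 = 173
Prime factorization of 173: primes [173]
173 is squarefree with 1 prime factor(s), so mu(173) = (-1)^1 = -1


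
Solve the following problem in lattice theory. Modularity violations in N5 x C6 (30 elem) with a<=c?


Modular law: if a <= c then a v (b ^ c) = (a v b) ^ c.
Check all triples (a,b,c) with a <= c among 30 elements.
  e.g. a=(a,0), b=(c,0), c=(b,0): lhs=(a,0) != rhs=(b,0)
  e.g. a=(a,0), b=(c,1), c=(b,0): lhs=(a,0) != rhs=(b,0)
Total violating triples: 126


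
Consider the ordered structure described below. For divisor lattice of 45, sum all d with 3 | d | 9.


Interval [3,9] in divisors of 45: [3, 9]
Sum = 12


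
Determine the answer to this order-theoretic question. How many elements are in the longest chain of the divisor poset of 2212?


A chain is a totally ordered subset; we count the number of elements in a maximum chain.
Compute, for each element x, the size of the longest chain ending at x:
  1: 1
  2: 2
  7: 2
  79: 2
  4: 3
  14: 3
  ...
A maximum chain: 1 < 2 < 4 < 28 < 2212
Number of elements in the longest chain: 5


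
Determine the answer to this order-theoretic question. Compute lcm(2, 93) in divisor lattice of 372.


In a divisor lattice, join = lcm (least common multiple).
gcd(2,93) = 1
lcm(2,93) = 2*93/gcd = 186/1 = 186


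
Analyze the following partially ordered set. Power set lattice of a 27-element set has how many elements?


Power set = 2^n.
2^27 = 134217728


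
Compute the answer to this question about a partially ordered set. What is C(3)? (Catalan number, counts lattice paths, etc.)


C(n) = C(2n, n) / (n+1).
C(6, 3) = 20
C(3) = 20 / 4 = 5


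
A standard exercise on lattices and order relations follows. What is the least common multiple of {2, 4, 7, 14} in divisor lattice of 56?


In a divisor lattice, join = lcm (least common multiple).
Compute lcm iteratively: start with first element, then lcm(current, next).
Elements: [2, 4, 7, 14]
lcm(2,4) = 4
lcm(4,7) = 28
lcm(28,14) = 28
Final lcm = 28


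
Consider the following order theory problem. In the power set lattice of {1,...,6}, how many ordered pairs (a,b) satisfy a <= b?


The order relation is {(a,b) : a <= b}, reflexive so it includes (a,a).
Examples: ({},{}), ({},{1,2}), ({},{1,2,3}), ({},{1,2,3,4}), ({},{1,2,3,4,5}), ...
Total ordered pairs: 729


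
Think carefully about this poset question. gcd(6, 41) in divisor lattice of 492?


Meet=gcd.
gcd(6,41)=1


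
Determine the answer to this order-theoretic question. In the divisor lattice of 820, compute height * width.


Height = length of longest chain minus 1; width = size of largest antichain.
A maximum chain: 1 | 41 | 205 | 410 | 820  (height 4).
A maximum antichain: {4, 10, 82, 205}  (width 4).
Product = 4 * 4 = 16


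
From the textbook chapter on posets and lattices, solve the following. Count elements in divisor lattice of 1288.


Divisors of 1288: [1, 2, 4, 7, 8, 14, 23, 28, 46, 56, 92, 161, 184, 322, 644, 1288]
Count: 16


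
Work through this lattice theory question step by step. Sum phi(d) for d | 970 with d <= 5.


Divisors of 970 up to 5: [1, 2, 5]
phi values: [1, 1, 4]
Sum = 6


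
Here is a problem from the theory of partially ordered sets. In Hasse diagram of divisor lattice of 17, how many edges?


A cover relation a -< b holds when a < b with no c strictly between.
Cover relations:
  1 -< 17
Total: 1


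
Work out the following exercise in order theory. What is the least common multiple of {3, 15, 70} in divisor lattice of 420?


In a divisor lattice, join = lcm (least common multiple).
Compute lcm iteratively: start with first element, then lcm(current, next).
Elements: [3, 15, 70]
lcm(3,15) = 15
lcm(15,70) = 210
Final lcm = 210


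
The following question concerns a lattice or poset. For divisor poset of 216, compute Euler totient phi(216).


phi(n) = n * prod_{p|n} (1 - 1/p).
Prime divisors of 216: [2, 3]
phi(216) = 216 * (1 - 1/2) * (1 - 1/3)
phi(216) = 72


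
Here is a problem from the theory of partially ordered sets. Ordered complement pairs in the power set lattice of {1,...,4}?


Complement pair (a,b): a meet b = bottom, a join b = top.
Here: A intersect B = {} and A union B = {1,...,4}.
Pairs found: ({},{1,2,3,4}), ({1},{2,3,4}), ({2},{1,3,4}), ({3},{1,2,4}), ... (12 more)
Total ordered pairs: 16


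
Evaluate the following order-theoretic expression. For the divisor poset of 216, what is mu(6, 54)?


In a divisor lattice, mu(a,b) = mu(b/a) where mu is the classical Mobius function.
b/a = 54/6 = 9
Prime factorization of 9: primes [3]
9 is not squarefree, so mu(9) = 0


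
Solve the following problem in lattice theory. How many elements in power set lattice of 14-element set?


Power set = 2^n.
2^14 = 16384


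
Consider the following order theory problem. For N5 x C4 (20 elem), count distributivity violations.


Distributive law: a ^ (b v c) = (a ^ b) v (a ^ c).
Check all 20^3 = 8000 ordered triples (a,b,c).
  e.g. a=(b,0), b=(a,0), c=(c,0): lhs=(b,0) != rhs=(a,0)
  e.g. a=(b,0), b=(a,0), c=(c,1): lhs=(b,0) != rhs=(a,0)
Total violating triples: 128


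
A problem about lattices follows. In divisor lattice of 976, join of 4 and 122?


In a divisor lattice, join = lcm (least common multiple).
gcd(4,122) = 2
lcm(4,122) = 4*122/gcd = 488/2 = 244


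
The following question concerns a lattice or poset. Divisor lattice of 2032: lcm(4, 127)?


Join=lcm.
gcd(4,127)=1
lcm=508


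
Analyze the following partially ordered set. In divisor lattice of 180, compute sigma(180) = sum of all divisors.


sigma(n) = sum of divisors.
Divisors of 180: [1, 2, 3, 4, 5, 6, 9, 10, 12, 15, 18, 20, 30, 36, 45, 60, 90, 180]
Sum = 546


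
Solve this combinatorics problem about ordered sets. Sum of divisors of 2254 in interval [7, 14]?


Interval [7,14] in divisors of 2254: [7, 14]
Sum = 21


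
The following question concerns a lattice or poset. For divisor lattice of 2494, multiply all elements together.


Divisors of 2494: [1, 2, 29, 43, 58, 86, 1247, 2494]
Product = n^(d(n)/2) = 2494^(8/2)
Product = 38688847841296


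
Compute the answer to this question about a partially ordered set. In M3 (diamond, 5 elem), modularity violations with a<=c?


Modular law: if a <= c then a v (b ^ c) = (a v b) ^ c.
Check all triples (a,b,c) with a <= c among 5 elements.
This lattice is modular (diamonds M_m and their chain-products are modular).
Total violating triples: 0


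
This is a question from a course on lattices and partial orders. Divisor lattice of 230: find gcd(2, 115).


In a divisor lattice, meet = gcd (greatest common divisor).
By Euclidean algorithm or factoring: gcd(2,115) = 1


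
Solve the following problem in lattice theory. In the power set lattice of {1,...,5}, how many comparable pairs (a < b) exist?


A comparable pair {a,b} has a < b or b < a in the order.
Count unordered pairs where one element is strictly below the other.
Examples: {{},{1}}, {{},{2}}, {{},{3}}, {{},{4}}, ...
Total comparable pairs: 211


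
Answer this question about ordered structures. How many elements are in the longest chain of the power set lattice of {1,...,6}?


A chain is a totally ordered subset; we count the number of elements in a maximum chain.
Compute, for each element x, the size of the longest chain ending at x:
  {}: 1
  {1}: 2
  {2}: 2
  {3}: 2
  {4}: 2
  {5}: 2
  ...
A maximum chain: {} < {1} < {1,2} < {1,2,3} < {1,2,3,4} < {1,2,3,4,5} < {1,2,3,4,5,6}
Number of elements in the longest chain: 7


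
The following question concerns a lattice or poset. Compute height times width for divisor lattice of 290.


Height = length of longest chain minus 1; width = size of largest antichain.
A maximum chain: 1 | 29 | 145 | 290  (height 3).
A maximum antichain: {2, 5, 29}  (width 3).
Product = 3 * 3 = 9


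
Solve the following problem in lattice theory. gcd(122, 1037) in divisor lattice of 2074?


Meet=gcd.
gcd(122,1037)=61


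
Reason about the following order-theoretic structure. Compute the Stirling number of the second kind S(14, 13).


S(n,k) = k*S(n-1,k) + S(n-1,k-1).
S(13,13) = 1, S(13,12) = 78
S(14,13) = 13*1 + 78 = 13 + 78
S(14,13) = 91
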